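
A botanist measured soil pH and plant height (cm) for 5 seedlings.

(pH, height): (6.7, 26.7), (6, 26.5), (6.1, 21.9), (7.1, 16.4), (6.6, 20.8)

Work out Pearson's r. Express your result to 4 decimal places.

n = 5, Σx = 32.5, Σy = 112.3, Σx² = 212.07, Σy² = 2596.35, Σxy = 725.2
nΣxy − ΣxΣy = 3626 − 3649.75 = -23.75
nΣx² − (Σx)² = 1060.35 − 1056.25 = 4.1; nΣy² − (Σy)² = 12981.75 − 12611.29 = 370.46
r = -23.75 / √(4.1 × 370.46) = -23.75 / 38.9729 ≈ -0.6094

-0.6094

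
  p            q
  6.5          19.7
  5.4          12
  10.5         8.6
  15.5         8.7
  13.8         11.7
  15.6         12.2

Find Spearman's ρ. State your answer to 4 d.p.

-0.1429

Rank p: 2, 1, 3, 5, 4, 6
Rank q: 6, 4, 1, 2, 3, 5
d = rank(p) − rank(q): -4, -3, 2, 3, 1, 1; Σd² = 40
ρ = 1 − 6Σd² / [n(n²−1)] = 1 − 6×40 / (6×35) = 1 − 240/210 ≈ -0.1429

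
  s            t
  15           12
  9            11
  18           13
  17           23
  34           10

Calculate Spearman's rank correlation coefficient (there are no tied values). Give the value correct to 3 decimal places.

Rank s: 2, 1, 4, 3, 5
Rank t: 3, 2, 4, 5, 1
d = rank(s) − rank(t): -1, -1, 0, -2, 4; Σd² = 22
ρ = 1 − 6Σd² / [n(n²−1)] = 1 − 6×22 / (5×24) = 1 − 132/120 ≈ -0.100

-0.100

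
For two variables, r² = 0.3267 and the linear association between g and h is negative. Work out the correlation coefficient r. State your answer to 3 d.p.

-0.572

|r| = √0.3267 = 0.572
The association is negative, so r = −0.572.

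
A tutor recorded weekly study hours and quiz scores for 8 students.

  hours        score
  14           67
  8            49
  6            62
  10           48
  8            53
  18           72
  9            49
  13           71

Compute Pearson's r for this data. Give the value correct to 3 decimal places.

0.711

n = 8, Σx = 86, Σy = 471, Σx² = 1034, Σy² = 28473, Σxy = 5266
nΣxy − ΣxΣy = 42128 − 40506 = 1622
nΣx² − (Σx)² = 8272 − 7396 = 876; nΣy² − (Σy)² = 227784 − 221841 = 5943
r = 1622 / √(876 × 5943) = 1622 / 2281.6810 ≈ 0.711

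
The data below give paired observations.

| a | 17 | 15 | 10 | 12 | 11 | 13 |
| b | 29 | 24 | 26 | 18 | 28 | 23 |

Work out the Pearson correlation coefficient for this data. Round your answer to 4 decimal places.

n = 6, Σa = 78, Σb = 148, Σa² = 1048, Σb² = 3730, Σab = 1936
nΣab − ΣaΣb = 11616 − 11544 = 72
nΣa² − (Σa)² = 6288 − 6084 = 204; nΣb² − (Σb)² = 22380 − 21904 = 476
r = 72 / √(204 × 476) = 72 / 311.6151 ≈ 0.2311

0.2311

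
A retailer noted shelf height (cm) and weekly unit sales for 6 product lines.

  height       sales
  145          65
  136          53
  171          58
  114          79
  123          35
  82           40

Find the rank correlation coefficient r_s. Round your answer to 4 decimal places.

0.2571

Rank height: 5, 4, 6, 2, 3, 1
Rank sales: 5, 3, 4, 6, 1, 2
d = rank(height) − rank(sales): 0, 1, 2, -4, 2, -1; Σd² = 26
ρ = 1 − 6Σd² / [n(n²−1)] = 1 − 6×26 / (6×35) = 1 − 156/210 ≈ 0.2571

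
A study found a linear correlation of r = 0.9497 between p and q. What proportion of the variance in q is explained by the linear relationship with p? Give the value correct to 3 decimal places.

0.902

r² = (0.9497)² = 0.902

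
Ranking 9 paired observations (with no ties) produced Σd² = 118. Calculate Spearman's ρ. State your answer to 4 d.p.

0.0167

ρ = 1 − 6Σd² / [n(n²−1)] = 1 − 6×118 / (9×80)
  = 1 − 708/720 = 1 − 0.98333 ≈ 0.0167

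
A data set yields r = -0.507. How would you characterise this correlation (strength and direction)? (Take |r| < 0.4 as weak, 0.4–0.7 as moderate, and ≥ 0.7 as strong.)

moderate negative

r = -0.507 < 0 so the relationship is negative.
|r| = 0.507, which falls in the moderate range.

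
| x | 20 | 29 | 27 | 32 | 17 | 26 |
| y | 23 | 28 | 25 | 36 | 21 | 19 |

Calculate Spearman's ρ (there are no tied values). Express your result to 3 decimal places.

Rank x: 2, 5, 4, 6, 1, 3
Rank y: 3, 5, 4, 6, 2, 1
d = rank(x) − rank(y): -1, 0, 0, 0, -1, 2; Σd² = 6
ρ = 1 − 6Σd² / [n(n²−1)] = 1 − 6×6 / (6×35) = 1 − 36/210 ≈ 0.829

0.829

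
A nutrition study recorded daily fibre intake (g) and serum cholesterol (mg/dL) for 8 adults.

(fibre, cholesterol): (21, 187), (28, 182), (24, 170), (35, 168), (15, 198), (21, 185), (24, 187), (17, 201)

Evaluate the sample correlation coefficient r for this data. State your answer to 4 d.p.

n = 8, Σx = 185, Σy = 1478, Σx² = 4557, Σy² = 274016, Σxy = 33743
nΣxy − ΣxΣy = 269944 − 273430 = -3486
nΣx² − (Σx)² = 36456 − 34225 = 2231; nΣy² − (Σy)² = 2192128 − 2184484 = 7644
r = -3486 / √(2231 × 7644) = -3486 / 4129.6203 ≈ -0.8441

-0.8441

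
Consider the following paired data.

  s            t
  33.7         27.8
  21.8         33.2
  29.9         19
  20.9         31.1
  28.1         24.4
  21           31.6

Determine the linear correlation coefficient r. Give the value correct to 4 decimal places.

-0.6870

n = 6, Σs = 155.4, Σt = 167.1, Σs² = 4172.36, Σt² = 4797.21, Σst = 4227.95
nΣst − ΣsΣt = 25367.7 − 25967.34 = -599.64
nΣs² − (Σs)² = 25034.16 − 24149.16 = 885; nΣt² − (Σt)² = 28783.26 − 27922.41 = 860.85
r = -599.64 / √(885 × 860.85) = -599.64 / 872.8415 ≈ -0.6870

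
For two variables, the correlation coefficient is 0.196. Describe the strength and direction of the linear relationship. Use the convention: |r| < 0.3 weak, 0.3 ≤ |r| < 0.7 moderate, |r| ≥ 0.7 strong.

weak positive

r = 0.196 > 0 so the relationship is positive.
|r| = 0.196, which falls in the weak range.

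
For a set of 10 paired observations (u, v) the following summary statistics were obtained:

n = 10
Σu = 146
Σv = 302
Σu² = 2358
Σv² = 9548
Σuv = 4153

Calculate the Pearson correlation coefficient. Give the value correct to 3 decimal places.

r = (nΣuv − ΣuΣv) / √[(nΣu² − (Σu)²)(nΣv² − (Σv)²)]
Numerator: 10×4153 − 146×302 = -2562
Denominator: √[(23580 − 21316)(95480 − 91204)] = √[2264 × 4276] = 3111.4087
r = -2562 / 3111.4087 ≈ -0.823

-0.823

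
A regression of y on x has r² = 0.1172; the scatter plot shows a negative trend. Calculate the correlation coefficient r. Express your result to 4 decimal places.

-0.3423

|r| = √0.1172 = 0.3423
The association is negative, so r = −0.3423.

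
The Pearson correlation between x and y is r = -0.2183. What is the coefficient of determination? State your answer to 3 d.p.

0.048

r² = (-0.2183)² = 0.048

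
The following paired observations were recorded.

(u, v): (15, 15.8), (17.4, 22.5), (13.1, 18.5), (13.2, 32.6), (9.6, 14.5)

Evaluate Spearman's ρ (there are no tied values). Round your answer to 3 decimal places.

Rank u: 4, 5, 2, 3, 1
Rank v: 2, 4, 3, 5, 1
d = rank(u) − rank(v): 2, 1, -1, -2, 0; Σd² = 10
ρ = 1 − 6Σd² / [n(n²−1)] = 1 − 6×10 / (5×24) = 1 − 60/120 ≈ 0.500

0.500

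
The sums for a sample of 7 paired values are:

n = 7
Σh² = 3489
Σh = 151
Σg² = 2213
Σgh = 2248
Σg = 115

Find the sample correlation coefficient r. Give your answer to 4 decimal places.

r = (nΣgh − ΣgΣh) / √[(nΣg² − (Σg)²)(nΣh² − (Σh)²)]
Numerator: 7×2248 − 115×151 = -1629
Denominator: √[(15491 − 13225)(24423 − 22801)] = √[2266 × 1622] = 1917.1468
r = -1629 / 1917.1468 ≈ -0.8497

-0.8497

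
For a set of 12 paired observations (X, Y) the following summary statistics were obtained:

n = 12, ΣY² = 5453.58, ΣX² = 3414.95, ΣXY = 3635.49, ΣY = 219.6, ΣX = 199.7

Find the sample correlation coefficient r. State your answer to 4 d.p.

-0.0525

r = (nΣXY − ΣXΣY) / √[(nΣX² − (ΣX)²)(nΣY² − (ΣY)²)]
Numerator: 12×3635.49 − 199.7×219.6 = -228.24
Denominator: √[(40979.4 − 39880.09)(65442.96 − 48224.16)] = √[1099.31 × 17218.8] = 4350.7240
r = -228.24 / 4350.7240 ≈ -0.0525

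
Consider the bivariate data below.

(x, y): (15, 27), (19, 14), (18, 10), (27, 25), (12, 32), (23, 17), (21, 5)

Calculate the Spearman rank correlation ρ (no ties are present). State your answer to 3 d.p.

-0.393

Rank x: 2, 4, 3, 7, 1, 6, 5
Rank y: 6, 3, 2, 5, 7, 4, 1
d = rank(x) − rank(y): -4, 1, 1, 2, -6, 2, 4; Σd² = 78
ρ = 1 − 6Σd² / [n(n²−1)] = 1 − 6×78 / (7×48) = 1 − 468/336 ≈ -0.393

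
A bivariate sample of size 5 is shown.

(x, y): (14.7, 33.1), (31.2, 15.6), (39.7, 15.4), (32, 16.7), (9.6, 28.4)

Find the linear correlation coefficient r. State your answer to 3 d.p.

-0.914

n = 5, Σx = 127.2, Σy = 109.2, Σx² = 3881.78, Σy² = 2661.58, Σxy = 2391.71
nΣxy − ΣxΣy = 11958.55 − 13890.24 = -1931.69
nΣx² − (Σx)² = 19408.9 − 16179.84 = 3229.06; nΣy² − (Σy)² = 13307.9 − 11924.64 = 1383.26
r = -1931.69 / √(3229.06 × 1383.26) = -1931.69 / 2113.4402 ≈ -0.914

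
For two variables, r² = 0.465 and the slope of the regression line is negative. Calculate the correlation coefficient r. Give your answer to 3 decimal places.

-0.682

|r| = √0.465 = 0.682
The association is negative, so r = −0.682.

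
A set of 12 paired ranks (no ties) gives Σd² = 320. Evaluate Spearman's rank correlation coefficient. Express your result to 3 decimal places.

-0.119

ρ = 1 − 6Σd² / [n(n²−1)] = 1 − 6×320 / (12×143)
  = 1 − 1920/1716 = 1 − 1.1189 ≈ -0.119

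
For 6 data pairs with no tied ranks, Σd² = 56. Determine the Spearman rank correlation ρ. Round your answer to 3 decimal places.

ρ = 1 − 6Σd² / [n(n²−1)] = 1 − 6×56 / (6×35)
  = 1 − 336/210 = 1 − 1.6000 ≈ -0.600

-0.600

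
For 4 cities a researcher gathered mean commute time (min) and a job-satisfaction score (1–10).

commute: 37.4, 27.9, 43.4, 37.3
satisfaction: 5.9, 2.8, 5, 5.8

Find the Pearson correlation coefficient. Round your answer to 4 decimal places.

n = 4, Σx = 146, Σy = 19.5, Σx² = 5452.02, Σy² = 101.29, Σxy = 732.12
nΣxy − ΣxΣy = 2928.48 − 2847 = 81.48
nΣx² − (Σx)² = 21808.08 − 21316 = 492.08; nΣy² − (Σy)² = 405.16 − 380.25 = 24.91
r = 81.48 / √(492.08 × 24.91) = 81.48 / 110.7146 ≈ 0.7359

0.7359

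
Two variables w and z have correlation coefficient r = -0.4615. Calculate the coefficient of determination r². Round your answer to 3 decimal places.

r² = (-0.4615)² = 0.213

0.213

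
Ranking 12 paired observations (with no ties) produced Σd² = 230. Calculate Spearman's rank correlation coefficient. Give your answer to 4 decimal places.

ρ = 1 − 6Σd² / [n(n²−1)] = 1 − 6×230 / (12×143)
  = 1 − 1380/1716 = 1 − 0.80420 ≈ 0.1958

0.1958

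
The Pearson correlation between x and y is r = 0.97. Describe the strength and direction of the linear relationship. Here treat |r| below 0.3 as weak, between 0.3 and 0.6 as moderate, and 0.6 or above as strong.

strong positive

r = 0.97 > 0 so the relationship is positive.
|r| = 0.97, which falls in the strong range.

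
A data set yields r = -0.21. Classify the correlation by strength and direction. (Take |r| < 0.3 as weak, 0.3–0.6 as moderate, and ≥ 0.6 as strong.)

r = -0.21 < 0 so the relationship is negative.
|r| = 0.21, which falls in the weak range.

weak negative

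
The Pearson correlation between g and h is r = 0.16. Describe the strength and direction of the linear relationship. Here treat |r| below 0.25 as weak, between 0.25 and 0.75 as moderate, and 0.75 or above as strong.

weak positive

r = 0.16 > 0 so the relationship is positive.
|r| = 0.16, which falls in the weak range.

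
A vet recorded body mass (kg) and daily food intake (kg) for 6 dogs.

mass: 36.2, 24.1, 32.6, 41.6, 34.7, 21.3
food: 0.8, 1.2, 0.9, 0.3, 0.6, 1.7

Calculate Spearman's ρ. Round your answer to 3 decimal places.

Rank mass: 5, 2, 3, 6, 4, 1
Rank food: 3, 5, 4, 1, 2, 6
d = rank(mass) − rank(food): 2, -3, -1, 5, 2, -5; Σd² = 68
ρ = 1 − 6Σd² / [n(n²−1)] = 1 − 6×68 / (6×35) = 1 − 408/210 ≈ -0.943

-0.943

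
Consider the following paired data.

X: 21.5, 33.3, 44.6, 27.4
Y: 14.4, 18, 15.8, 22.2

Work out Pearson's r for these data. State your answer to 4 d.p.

n = 4, ΣX = 126.8, ΣY = 70.4, ΣX² = 4311.06, ΣY² = 1273.84, ΣXY = 2221.96
nΣXY − ΣXΣY = 8887.84 − 8926.72 = -38.88
nΣX² − (ΣX)² = 17244.24 − 16078.24 = 1166; nΣY² − (ΣY)² = 5095.36 − 4956.16 = 139.2
r = -38.88 / √(1166 × 139.2) = -38.88 / 402.8737 ≈ -0.0965

-0.0965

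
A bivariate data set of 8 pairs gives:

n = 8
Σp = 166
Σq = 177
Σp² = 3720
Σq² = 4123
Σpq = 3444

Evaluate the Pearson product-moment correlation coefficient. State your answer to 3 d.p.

r = (nΣpq − ΣpΣq) / √[(nΣp² − (Σp)²)(nΣq² − (Σq)²)]
Numerator: 8×3444 − 166×177 = -1830
Denominator: √[(29760 − 27556)(32984 − 31329)] = √[2204 × 1655] = 1909.8743
r = -1830 / 1909.8743 ≈ -0.958

-0.958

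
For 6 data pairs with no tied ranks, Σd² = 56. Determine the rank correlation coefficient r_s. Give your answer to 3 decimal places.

-0.600

ρ = 1 − 6Σd² / [n(n²−1)] = 1 − 6×56 / (6×35)
  = 1 − 336/210 = 1 − 1.6000 ≈ -0.600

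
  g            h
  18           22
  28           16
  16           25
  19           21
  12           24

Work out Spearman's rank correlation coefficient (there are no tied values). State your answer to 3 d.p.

Rank g: 3, 5, 2, 4, 1
Rank h: 3, 1, 5, 2, 4
d = rank(g) − rank(h): 0, 4, -3, 2, -3; Σd² = 38
ρ = 1 − 6Σd² / [n(n²−1)] = 1 − 6×38 / (5×24) = 1 − 228/120 ≈ -0.900

-0.900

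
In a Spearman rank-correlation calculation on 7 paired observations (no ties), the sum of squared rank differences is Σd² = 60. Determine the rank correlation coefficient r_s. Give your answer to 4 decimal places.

ρ = 1 − 6Σd² / [n(n²−1)] = 1 − 6×60 / (7×48)
  = 1 − 360/336 = 1 − 1.07143 ≈ -0.0714

-0.0714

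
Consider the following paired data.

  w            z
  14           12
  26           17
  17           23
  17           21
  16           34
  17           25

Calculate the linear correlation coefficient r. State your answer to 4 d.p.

n = 6, Σw = 107, Σz = 132, Σw² = 1995, Σz² = 3184, Σwz = 2327
nΣwz − ΣwΣz = 13962 − 14124 = -162
nΣw² − (Σw)² = 11970 − 11449 = 521; nΣz² − (Σz)² = 19104 − 17424 = 1680
r = -162 / √(521 × 1680) = -162 / 935.5640 ≈ -0.1732

-0.1732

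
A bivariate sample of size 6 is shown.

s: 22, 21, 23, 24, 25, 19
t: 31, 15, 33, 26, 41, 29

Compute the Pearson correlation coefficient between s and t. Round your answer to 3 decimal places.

n = 6, Σs = 134, Σt = 175, Σs² = 3016, Σt² = 5473, Σst = 3956
nΣst − ΣsΣt = 23736 − 23450 = 286
nΣs² − (Σs)² = 18096 − 17956 = 140; nΣt² − (Σt)² = 32838 − 30625 = 2213
r = 286 / √(140 × 2213) = 286 / 556.6148 ≈ 0.514

0.514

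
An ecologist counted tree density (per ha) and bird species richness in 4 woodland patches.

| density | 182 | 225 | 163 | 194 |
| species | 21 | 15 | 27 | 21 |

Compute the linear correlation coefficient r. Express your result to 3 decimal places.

-0.973

n = 4, Σx = 764, Σy = 84, Σx² = 147954, Σy² = 1836, Σxy = 15672
nΣxy − ΣxΣy = 62688 − 64176 = -1488
nΣx² − (Σx)² = 591816 − 583696 = 8120; nΣy² − (Σy)² = 7344 − 7056 = 288
r = -1488 / √(8120 × 288) = -1488 / 1529.2351 ≈ -0.973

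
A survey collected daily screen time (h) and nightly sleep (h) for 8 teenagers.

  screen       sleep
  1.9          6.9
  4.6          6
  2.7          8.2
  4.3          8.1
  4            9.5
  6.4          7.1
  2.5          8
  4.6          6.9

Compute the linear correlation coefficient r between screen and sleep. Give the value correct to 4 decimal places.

-0.2140

n = 8, Σx = 31, Σy = 60.7, Σx² = 134.92, Σy² = 468.73, Σxy = 232.86
nΣxy − ΣxΣy = 1862.88 − 1881.7 = -18.82
nΣx² − (Σx)² = 1079.36 − 961 = 118.36; nΣy² − (Σy)² = 3749.84 − 3684.49 = 65.35
r = -18.82 / √(118.36 × 65.35) = -18.82 / 87.9479 ≈ -0.2140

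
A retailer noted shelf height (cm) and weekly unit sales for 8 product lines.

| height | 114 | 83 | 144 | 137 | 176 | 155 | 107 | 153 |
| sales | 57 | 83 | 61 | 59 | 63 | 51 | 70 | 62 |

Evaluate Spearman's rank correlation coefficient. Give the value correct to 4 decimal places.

Rank height: 3, 1, 5, 4, 8, 7, 2, 6
Rank sales: 2, 8, 4, 3, 6, 1, 7, 5
d = rank(height) − rank(sales): 1, -7, 1, 1, 2, 6, -5, 1; Σd² = 118
ρ = 1 − 6Σd² / [n(n²−1)] = 1 − 6×118 / (8×63) = 1 − 708/504 ≈ -0.4048

-0.4048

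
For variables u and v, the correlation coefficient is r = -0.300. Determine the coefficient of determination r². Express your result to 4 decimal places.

r² = (-0.300)² = 0.0900

0.0900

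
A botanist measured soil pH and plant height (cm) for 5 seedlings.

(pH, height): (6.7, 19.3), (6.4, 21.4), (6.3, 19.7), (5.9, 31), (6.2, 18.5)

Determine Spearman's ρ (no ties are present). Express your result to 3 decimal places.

Rank pH: 5, 4, 3, 1, 2
Rank height: 2, 4, 3, 5, 1
d = rank(pH) − rank(height): 3, 0, 0, -4, 1; Σd² = 26
ρ = 1 − 6Σd² / [n(n²−1)] = 1 − 6×26 / (5×24) = 1 − 156/120 ≈ -0.300

-0.300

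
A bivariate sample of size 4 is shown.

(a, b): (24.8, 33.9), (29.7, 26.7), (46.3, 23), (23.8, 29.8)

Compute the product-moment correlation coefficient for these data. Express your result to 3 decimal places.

n = 4, Σa = 124.6, Σb = 113.4, Σa² = 4207.26, Σb² = 3279.14, Σab = 3407.85
nΣab − ΣaΣb = 13631.4 − 14129.64 = -498.24
nΣa² − (Σa)² = 16829.04 − 15525.16 = 1303.88; nΣb² − (Σb)² = 13116.56 − 12859.56 = 257
r = -498.24 / √(1303.88 × 257) = -498.24 / 578.8758 ≈ -0.861

-0.861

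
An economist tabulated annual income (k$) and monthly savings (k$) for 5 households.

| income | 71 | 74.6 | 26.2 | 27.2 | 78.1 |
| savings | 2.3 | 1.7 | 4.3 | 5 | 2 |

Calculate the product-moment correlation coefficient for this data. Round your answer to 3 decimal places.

-0.976

n = 5, Σx = 277.1, Σy = 15.3, Σx² = 18132.05, Σy² = 55.67, Σxy = 694.98
nΣxy − ΣxΣy = 3474.9 − 4239.63 = -764.73
nΣx² − (Σx)² = 90660.25 − 76784.41 = 13875.84; nΣy² − (Σy)² = 278.35 − 234.09 = 44.26
r = -764.73 / √(13875.84 × 44.26) = -764.73 / 783.6738 ≈ -0.976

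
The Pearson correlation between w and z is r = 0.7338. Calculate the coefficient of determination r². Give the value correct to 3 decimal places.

r² = (0.7338)² = 0.538

0.538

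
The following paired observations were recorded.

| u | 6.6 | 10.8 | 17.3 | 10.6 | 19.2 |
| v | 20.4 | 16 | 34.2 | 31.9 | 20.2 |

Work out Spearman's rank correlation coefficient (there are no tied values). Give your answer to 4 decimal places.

-0.1000

Rank u: 1, 3, 4, 2, 5
Rank v: 3, 1, 5, 4, 2
d = rank(u) − rank(v): -2, 2, -1, -2, 3; Σd² = 22
ρ = 1 − 6Σd² / [n(n²−1)] = 1 − 6×22 / (5×24) = 1 − 132/120 ≈ -0.1000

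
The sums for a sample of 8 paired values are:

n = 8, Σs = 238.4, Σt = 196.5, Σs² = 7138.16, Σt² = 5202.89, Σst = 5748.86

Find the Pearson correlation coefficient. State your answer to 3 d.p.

-0.947

r = (nΣst − ΣsΣt) / √[(nΣs² − (Σs)²)(nΣt² − (Σt)²)]
Numerator: 8×5748.86 − 238.4×196.5 = -854.72
Denominator: √[(57105.28 − 56834.56)(41623.12 − 38612.25)] = √[270.72 × 3010.87] = 902.8304
r = -854.72 / 902.8304 ≈ -0.947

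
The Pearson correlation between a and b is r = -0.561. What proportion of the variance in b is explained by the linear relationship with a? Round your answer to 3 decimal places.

r² = (-0.561)² = 0.315

0.315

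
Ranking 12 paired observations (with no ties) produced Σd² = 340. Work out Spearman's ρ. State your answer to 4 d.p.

-0.1888

ρ = 1 − 6Σd² / [n(n²−1)] = 1 − 6×340 / (12×143)
  = 1 − 2040/1716 = 1 − 1.18881 ≈ -0.1888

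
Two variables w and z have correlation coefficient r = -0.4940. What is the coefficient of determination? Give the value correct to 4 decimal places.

r² = (-0.4940)² = 0.2440

0.2440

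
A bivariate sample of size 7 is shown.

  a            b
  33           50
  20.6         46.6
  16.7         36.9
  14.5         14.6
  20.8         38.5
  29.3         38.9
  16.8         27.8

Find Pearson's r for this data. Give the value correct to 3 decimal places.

0.720

n = 7, Σa = 151.7, Σb = 253.3, Σa² = 3575.87, Σb² = 10014.63, Σab = 5845.5
nΣab − ΣaΣb = 40918.5 − 38425.61 = 2492.89
nΣa² − (Σa)² = 25031.09 − 23012.89 = 2018.2; nΣb² − (Σb)² = 70102.41 − 64160.89 = 5941.52
r = 2492.89 / √(2018.2 × 5941.52) = 2492.89 / 3462.8277 ≈ 0.720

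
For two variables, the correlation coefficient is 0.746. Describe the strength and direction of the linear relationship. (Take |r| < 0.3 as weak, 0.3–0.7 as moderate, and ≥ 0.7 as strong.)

r = 0.746 > 0 so the relationship is positive.
|r| = 0.746, which falls in the strong range.

strong positive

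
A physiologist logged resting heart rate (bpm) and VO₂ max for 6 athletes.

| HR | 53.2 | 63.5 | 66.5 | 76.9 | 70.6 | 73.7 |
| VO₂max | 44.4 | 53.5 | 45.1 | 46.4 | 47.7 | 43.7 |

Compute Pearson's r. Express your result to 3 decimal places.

-0.072

n = 6, Σx = 404.4, Σy = 280.8, Σx² = 27614.4, Σy² = 13205.56, Σxy = 18914.95
nΣxy − ΣxΣy = 113489.7 − 113555.52 = -65.82
nΣx² − (Σx)² = 165686.4 − 163539.36 = 2147.04; nΣy² − (Σy)² = 79233.36 − 78848.64 = 384.72
r = -65.82 / √(2147.04 × 384.72) = -65.82 / 908.8505 ≈ -0.072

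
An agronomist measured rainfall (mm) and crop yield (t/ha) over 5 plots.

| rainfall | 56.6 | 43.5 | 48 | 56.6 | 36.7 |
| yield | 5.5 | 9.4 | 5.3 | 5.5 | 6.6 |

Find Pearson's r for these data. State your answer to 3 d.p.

-0.529

n = 5, Σx = 241.4, Σy = 32.3, Σx² = 11950.26, Σy² = 220.51, Σxy = 1528.12
nΣxy − ΣxΣy = 7640.6 − 7797.22 = -156.62
nΣx² − (Σx)² = 59751.3 − 58273.96 = 1477.34; nΣy² − (Σy)² = 1102.55 − 1043.29 = 59.26
r = -156.62 / √(1477.34 × 59.26) = -156.62 / 295.8837 ≈ -0.529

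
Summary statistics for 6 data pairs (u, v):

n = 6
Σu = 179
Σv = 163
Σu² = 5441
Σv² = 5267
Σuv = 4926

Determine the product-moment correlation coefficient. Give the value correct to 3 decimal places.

r = (nΣuv − ΣuΣv) / √[(nΣu² − (Σu)²)(nΣv² − (Σv)²)]
Numerator: 6×4926 − 179×163 = 379
Denominator: √[(32646 − 32041)(31602 − 26569)] = √[605 × 5033] = 1744.9828
r = 379 / 1744.9828 ≈ 0.217

0.217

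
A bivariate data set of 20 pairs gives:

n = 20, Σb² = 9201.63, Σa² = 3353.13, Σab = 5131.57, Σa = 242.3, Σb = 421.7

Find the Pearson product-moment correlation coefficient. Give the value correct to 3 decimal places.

r = (nΣab − ΣaΣb) / √[(nΣa² − (Σa)²)(nΣb² − (Σb)²)]
Numerator: 20×5131.57 − 242.3×421.7 = 453.49
Denominator: √[(67062.6 − 58709.29)(184032.6 − 177830.89)] = √[8353.31 × 6201.71] = 7197.5556
r = 453.49 / 7197.5556 ≈ 0.063

0.063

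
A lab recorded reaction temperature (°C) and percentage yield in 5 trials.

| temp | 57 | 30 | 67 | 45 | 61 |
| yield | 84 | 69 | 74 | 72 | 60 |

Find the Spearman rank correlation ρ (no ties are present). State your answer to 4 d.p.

0.2000

Rank temp: 3, 1, 5, 2, 4
Rank yield: 5, 2, 4, 3, 1
d = rank(temp) − rank(yield): -2, -1, 1, -1, 3; Σd² = 16
ρ = 1 − 6Σd² / [n(n²−1)] = 1 − 6×16 / (5×24) = 1 − 96/120 ≈ 0.2000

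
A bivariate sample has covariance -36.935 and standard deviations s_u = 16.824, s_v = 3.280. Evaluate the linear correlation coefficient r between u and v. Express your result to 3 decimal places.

r = Cov(u,v) / (s_u · s_v) = -36.935 / (16.824 × 3.280)
  = -36.935 / 55.1827 ≈ -0.669

-0.669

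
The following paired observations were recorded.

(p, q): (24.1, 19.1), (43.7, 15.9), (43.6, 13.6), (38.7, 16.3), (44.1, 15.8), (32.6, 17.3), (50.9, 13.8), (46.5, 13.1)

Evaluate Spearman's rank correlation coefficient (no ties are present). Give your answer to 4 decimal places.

Rank p: 1, 5, 4, 3, 6, 2, 8, 7
Rank q: 8, 5, 2, 6, 4, 7, 3, 1
d = rank(p) − rank(q): -7, 0, 2, -3, 2, -5, 5, 6; Σd² = 152
ρ = 1 − 6Σd² / [n(n²−1)] = 1 − 6×152 / (8×63) = 1 − 912/504 ≈ -0.8095

-0.8095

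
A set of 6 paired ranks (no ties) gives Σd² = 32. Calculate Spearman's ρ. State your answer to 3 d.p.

ρ = 1 − 6Σd² / [n(n²−1)] = 1 − 6×32 / (6×35)
  = 1 − 192/210 = 1 − 0.9143 ≈ 0.086

0.086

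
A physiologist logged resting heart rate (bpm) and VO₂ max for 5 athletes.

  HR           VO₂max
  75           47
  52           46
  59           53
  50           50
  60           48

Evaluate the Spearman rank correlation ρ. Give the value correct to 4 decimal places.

Rank HR: 5, 2, 3, 1, 4
Rank VO₂max: 2, 1, 5, 4, 3
d = rank(HR) − rank(VO₂max): 3, 1, -2, -3, 1; Σd² = 24
ρ = 1 − 6Σd² / [n(n²−1)] = 1 − 6×24 / (5×24) = 1 − 144/120 ≈ -0.2000

-0.2000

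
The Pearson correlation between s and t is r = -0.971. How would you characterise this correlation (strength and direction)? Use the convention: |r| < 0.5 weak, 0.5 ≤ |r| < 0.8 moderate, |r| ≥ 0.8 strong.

r = -0.971 < 0 so the relationship is negative.
|r| = 0.971, which falls in the strong range.

strong negative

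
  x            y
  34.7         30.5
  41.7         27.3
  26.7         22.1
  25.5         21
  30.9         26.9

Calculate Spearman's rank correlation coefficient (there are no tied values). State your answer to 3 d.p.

Rank x: 4, 5, 2, 1, 3
Rank y: 5, 4, 2, 1, 3
d = rank(x) − rank(y): -1, 1, 0, 0, 0; Σd² = 2
ρ = 1 − 6Σd² / [n(n²−1)] = 1 − 6×2 / (5×24) = 1 − 12/120 ≈ 0.900

0.900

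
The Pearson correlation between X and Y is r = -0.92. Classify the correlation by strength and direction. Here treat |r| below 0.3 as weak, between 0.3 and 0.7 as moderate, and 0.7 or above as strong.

r = -0.92 < 0 so the relationship is negative.
|r| = 0.92, which falls in the strong range.

strong negative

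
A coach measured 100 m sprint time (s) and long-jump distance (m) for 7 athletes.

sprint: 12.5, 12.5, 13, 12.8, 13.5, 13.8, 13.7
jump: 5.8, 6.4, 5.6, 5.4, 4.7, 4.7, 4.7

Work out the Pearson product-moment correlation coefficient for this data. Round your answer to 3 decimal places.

-0.931

n = 7, Σx = 91.8, Σy = 37.3, Σx² = 1205.72, Σy² = 201.39, Σxy = 487.12
nΣxy − ΣxΣy = 3409.84 − 3424.14 = -14.3
nΣx² − (Σx)² = 8440.04 − 8427.24 = 12.8; nΣy² − (Σy)² = 1409.73 − 1391.29 = 18.44
r = -14.3 / √(12.8 × 18.44) = -14.3 / 15.3633 ≈ -0.931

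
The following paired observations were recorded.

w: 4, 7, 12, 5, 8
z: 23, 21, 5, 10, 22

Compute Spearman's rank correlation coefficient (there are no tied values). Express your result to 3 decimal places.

Rank w: 1, 3, 5, 2, 4
Rank z: 5, 3, 1, 2, 4
d = rank(w) − rank(z): -4, 0, 4, 0, 0; Σd² = 32
ρ = 1 − 6Σd² / [n(n²−1)] = 1 − 6×32 / (5×24) = 1 − 192/120 ≈ -0.600

-0.600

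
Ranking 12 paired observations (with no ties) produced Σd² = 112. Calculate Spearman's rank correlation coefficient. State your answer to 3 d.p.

0.608

ρ = 1 − 6Σd² / [n(n²−1)] = 1 − 6×112 / (12×143)
  = 1 − 672/1716 = 1 − 0.3916 ≈ 0.608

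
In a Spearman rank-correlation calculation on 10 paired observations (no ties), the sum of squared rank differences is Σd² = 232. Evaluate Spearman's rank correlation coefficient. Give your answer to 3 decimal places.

ρ = 1 − 6Σd² / [n(n²−1)] = 1 − 6×232 / (10×99)
  = 1 − 1392/990 = 1 − 1.4061 ≈ -0.406

-0.406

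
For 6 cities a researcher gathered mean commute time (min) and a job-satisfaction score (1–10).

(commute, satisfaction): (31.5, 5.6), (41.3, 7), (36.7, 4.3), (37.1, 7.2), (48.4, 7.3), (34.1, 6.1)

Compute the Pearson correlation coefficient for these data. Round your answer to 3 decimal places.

n = 6, Σx = 229.1, Σy = 37.5, Σx² = 8926.61, Σy² = 241.19, Σxy = 1451.76
nΣxy − ΣxΣy = 8710.56 − 8591.25 = 119.31
nΣx² − (Σx)² = 53559.66 − 52486.81 = 1072.85; nΣy² − (Σy)² = 1447.14 − 1406.25 = 40.89
r = 119.31 / √(1072.85 × 40.89) = 119.31 / 209.4489 ≈ 0.570

0.570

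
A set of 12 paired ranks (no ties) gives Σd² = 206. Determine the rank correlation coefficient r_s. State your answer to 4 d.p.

ρ = 1 − 6Σd² / [n(n²−1)] = 1 − 6×206 / (12×143)
  = 1 − 1236/1716 = 1 − 0.72028 ≈ 0.2797

0.2797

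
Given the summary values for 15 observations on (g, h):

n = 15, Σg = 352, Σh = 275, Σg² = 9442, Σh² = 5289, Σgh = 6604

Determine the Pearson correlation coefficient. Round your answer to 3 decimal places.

0.279

r = (nΣgh − ΣgΣh) / √[(nΣg² − (Σg)²)(nΣh² − (Σh)²)]
Numerator: 15×6604 − 352×275 = 2260
Denominator: √[(141630 − 123904)(79335 − 75625)] = √[17726 × 3710] = 8109.4673
r = 2260 / 8109.4673 ≈ 0.279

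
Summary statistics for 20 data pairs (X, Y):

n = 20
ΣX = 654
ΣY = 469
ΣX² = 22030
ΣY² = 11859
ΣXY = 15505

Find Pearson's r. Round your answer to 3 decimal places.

0.227

r = (nΣXY − ΣXΣY) / √[(nΣX² − (ΣX)²)(nΣY² − (ΣY)²)]
Numerator: 20×15505 − 654×469 = 3374
Denominator: √[(440600 − 427716)(237180 − 219961)] = √[12884 × 17219] = 14894.6163
r = 3374 / 14894.6163 ≈ 0.227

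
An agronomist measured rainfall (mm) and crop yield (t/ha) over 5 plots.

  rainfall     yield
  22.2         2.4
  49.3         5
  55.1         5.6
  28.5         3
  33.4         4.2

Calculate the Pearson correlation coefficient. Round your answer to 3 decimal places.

0.971

n = 5, Σx = 188.5, Σy = 20.2, Σx² = 7887.15, Σy² = 88.76, Σxy = 834.12
nΣxy − ΣxΣy = 4170.6 − 3807.7 = 362.9
nΣx² − (Σx)² = 39435.75 − 35532.25 = 3903.5; nΣy² − (Σy)² = 443.8 − 408.04 = 35.76
r = 362.9 / √(3903.5 × 35.76) = 362.9 / 373.6163 ≈ 0.971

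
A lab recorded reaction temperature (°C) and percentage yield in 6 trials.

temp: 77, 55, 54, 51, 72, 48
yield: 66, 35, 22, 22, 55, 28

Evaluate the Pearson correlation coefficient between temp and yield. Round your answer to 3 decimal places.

0.957

n = 6, Σx = 357, Σy = 228, Σx² = 21959, Σy² = 10358, Σxy = 14621
nΣxy − ΣxΣy = 87726 − 81396 = 6330
nΣx² − (Σx)² = 131754 − 127449 = 4305; nΣy² − (Σy)² = 62148 − 51984 = 10164
r = 6330 / √(4305 × 10164) = 6330 / 6614.8333 ≈ 0.957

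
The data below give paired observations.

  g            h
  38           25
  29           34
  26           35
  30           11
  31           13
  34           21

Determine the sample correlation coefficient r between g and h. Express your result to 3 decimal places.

-0.293

n = 6, Σg = 188, Σh = 139, Σg² = 5978, Σh² = 3737, Σgh = 4293
nΣgh − ΣgΣh = 25758 − 26132 = -374
nΣg² − (Σg)² = 35868 − 35344 = 524; nΣh² − (Σh)² = 22422 − 19321 = 3101
r = -374 / √(524 × 3101) = -374 / 1274.7251 ≈ -0.293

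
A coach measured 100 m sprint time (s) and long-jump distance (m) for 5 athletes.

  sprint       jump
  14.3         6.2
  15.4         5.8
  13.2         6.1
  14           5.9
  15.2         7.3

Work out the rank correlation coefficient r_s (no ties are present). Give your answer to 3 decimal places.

-0.100

Rank sprint: 3, 5, 1, 2, 4
Rank jump: 4, 1, 3, 2, 5
d = rank(sprint) − rank(jump): -1, 4, -2, 0, -1; Σd² = 22
ρ = 1 − 6Σd² / [n(n²−1)] = 1 − 6×22 / (5×24) = 1 − 132/120 ≈ -0.100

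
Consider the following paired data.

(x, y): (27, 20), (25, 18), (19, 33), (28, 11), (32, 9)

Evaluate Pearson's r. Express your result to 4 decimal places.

-0.9485

n = 5, Σx = 131, Σy = 91, Σx² = 3523, Σy² = 2015, Σxy = 2213
nΣxy − ΣxΣy = 11065 − 11921 = -856
nΣx² − (Σx)² = 17615 − 17161 = 454; nΣy² − (Σy)² = 10075 − 8281 = 1794
r = -856 / √(454 × 1794) = -856 / 902.4832 ≈ -0.9485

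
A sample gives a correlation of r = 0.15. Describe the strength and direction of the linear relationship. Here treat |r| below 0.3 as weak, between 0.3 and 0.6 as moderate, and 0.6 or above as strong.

r = 0.15 > 0 so the relationship is positive.
|r| = 0.15, which falls in the weak range.

weak positive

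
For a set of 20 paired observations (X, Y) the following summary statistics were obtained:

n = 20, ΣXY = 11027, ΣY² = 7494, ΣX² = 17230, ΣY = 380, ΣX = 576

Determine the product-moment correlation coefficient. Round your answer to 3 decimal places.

r = (nΣXY − ΣXΣY) / √[(nΣX² − (ΣX)²)(nΣY² − (ΣY)²)]
Numerator: 20×11027 − 576×380 = 1660
Denominator: √[(344600 − 331776)(149880 − 144400)] = √[12824 × 5480] = 8383.0496
r = 1660 / 8383.0496 ≈ 0.198

0.198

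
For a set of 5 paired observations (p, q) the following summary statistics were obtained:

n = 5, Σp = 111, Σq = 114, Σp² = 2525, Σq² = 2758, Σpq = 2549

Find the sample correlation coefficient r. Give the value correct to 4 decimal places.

0.1852

r = (nΣpq − ΣpΣq) / √[(nΣp² − (Σp)²)(nΣq² − (Σq)²)]
Numerator: 5×2549 − 111×114 = 91
Denominator: √[(12625 − 12321)(13790 − 12996)] = √[304 × 794] = 491.3003
r = 91 / 491.3003 ≈ 0.1852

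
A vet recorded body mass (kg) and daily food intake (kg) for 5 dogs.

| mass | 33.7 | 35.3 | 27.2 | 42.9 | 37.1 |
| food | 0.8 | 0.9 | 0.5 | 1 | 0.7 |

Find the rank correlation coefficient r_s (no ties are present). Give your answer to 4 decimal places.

Rank mass: 2, 3, 1, 5, 4
Rank food: 3, 4, 1, 5, 2
d = rank(mass) − rank(food): -1, -1, 0, 0, 2; Σd² = 6
ρ = 1 − 6Σd² / [n(n²−1)] = 1 − 6×6 / (5×24) = 1 − 36/120 ≈ 0.7000

0.7000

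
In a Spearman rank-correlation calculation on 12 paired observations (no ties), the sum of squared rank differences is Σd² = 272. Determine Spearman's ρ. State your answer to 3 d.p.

0.049

ρ = 1 − 6Σd² / [n(n²−1)] = 1 − 6×272 / (12×143)
  = 1 − 1632/1716 = 1 − 0.9510 ≈ 0.049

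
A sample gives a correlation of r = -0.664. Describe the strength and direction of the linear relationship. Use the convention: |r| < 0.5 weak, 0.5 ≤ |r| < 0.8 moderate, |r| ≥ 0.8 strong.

moderate negative

r = -0.664 < 0 so the relationship is negative.
|r| = 0.664, which falls in the moderate range.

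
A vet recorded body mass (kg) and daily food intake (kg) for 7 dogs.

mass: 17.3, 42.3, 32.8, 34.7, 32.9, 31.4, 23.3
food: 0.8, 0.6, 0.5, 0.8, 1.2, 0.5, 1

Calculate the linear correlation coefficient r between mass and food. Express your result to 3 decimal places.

-0.295

n = 7, Σx = 214.7, Σy = 5.4, Σx² = 6979.77, Σy² = 4.58, Σxy = 161.86
nΣxy − ΣxΣy = 1133.02 − 1159.38 = -26.36
nΣx² − (Σx)² = 48858.39 − 46096.09 = 2762.3; nΣy² − (Σy)² = 32.06 − 29.16 = 2.9
r = -26.36 / √(2762.3 × 2.9) = -26.36 / 89.5023 ≈ -0.295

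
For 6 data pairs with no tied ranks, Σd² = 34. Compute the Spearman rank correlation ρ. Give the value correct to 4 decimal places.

0.0286

ρ = 1 − 6Σd² / [n(n²−1)] = 1 − 6×34 / (6×35)
  = 1 − 204/210 = 1 − 0.97143 ≈ 0.0286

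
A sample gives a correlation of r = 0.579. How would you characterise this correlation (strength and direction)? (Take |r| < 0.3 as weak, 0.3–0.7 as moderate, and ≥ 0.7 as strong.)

moderate positive

r = 0.579 > 0 so the relationship is positive.
|r| = 0.579, which falls in the moderate range.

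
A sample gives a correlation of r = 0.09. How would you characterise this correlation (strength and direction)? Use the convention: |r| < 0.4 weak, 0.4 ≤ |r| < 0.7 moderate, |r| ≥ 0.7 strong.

r = 0.09 > 0 so the relationship is positive.
|r| = 0.09, which falls in the weak range.

weak positive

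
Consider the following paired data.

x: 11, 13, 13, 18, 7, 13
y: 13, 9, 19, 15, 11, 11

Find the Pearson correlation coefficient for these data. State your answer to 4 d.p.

n = 6, Σx = 75, Σy = 78, Σx² = 1001, Σy² = 1078, Σxy = 997
nΣxy − ΣxΣy = 5982 − 5850 = 132
nΣx² − (Σx)² = 6006 − 5625 = 381; nΣy² − (Σy)² = 6468 − 6084 = 384
r = 132 / √(381 × 384) = 132 / 382.4971 ≈ 0.3451

0.3451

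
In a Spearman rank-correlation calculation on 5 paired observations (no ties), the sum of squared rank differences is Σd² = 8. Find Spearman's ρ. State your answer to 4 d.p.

0.6000

ρ = 1 − 6Σd² / [n(n²−1)] = 1 − 6×8 / (5×24)
  = 1 − 48/120 = 1 − 0.40000 ≈ 0.6000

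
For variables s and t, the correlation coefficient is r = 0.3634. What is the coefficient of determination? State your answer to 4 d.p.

0.1321

r² = (0.3634)² = 0.1321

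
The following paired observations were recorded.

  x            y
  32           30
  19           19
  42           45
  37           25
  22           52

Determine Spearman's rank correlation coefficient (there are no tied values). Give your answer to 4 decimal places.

0.3000

Rank x: 3, 1, 5, 4, 2
Rank y: 3, 1, 4, 2, 5
d = rank(x) − rank(y): 0, 0, 1, 2, -3; Σd² = 14
ρ = 1 − 6Σd² / [n(n²−1)] = 1 − 6×14 / (5×24) = 1 − 84/120 ≈ 0.3000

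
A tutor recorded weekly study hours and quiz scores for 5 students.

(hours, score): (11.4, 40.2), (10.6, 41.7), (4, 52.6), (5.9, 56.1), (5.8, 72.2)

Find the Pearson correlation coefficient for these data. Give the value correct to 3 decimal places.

n = 5, Σx = 37.7, Σy = 262.8, Σx² = 326.77, Σy² = 14481.74, Σxy = 1860.45
nΣxy − ΣxΣy = 9302.25 − 9907.56 = -605.31
nΣx² − (Σx)² = 1633.85 − 1421.29 = 212.56; nΣy² − (Σy)² = 72408.7 − 69063.84 = 3344.86
r = -605.31 / √(212.56 × 3344.86) = -605.31 / 843.1983 ≈ -0.718

-0.718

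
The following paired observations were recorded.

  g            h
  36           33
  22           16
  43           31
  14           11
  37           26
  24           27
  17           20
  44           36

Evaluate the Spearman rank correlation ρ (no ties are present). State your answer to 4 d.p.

Rank g: 5, 3, 7, 1, 6, 4, 2, 8
Rank h: 7, 2, 6, 1, 4, 5, 3, 8
d = rank(g) − rank(h): -2, 1, 1, 0, 2, -1, -1, 0; Σd² = 12
ρ = 1 − 6Σd² / [n(n²−1)] = 1 − 6×12 / (8×63) = 1 − 72/504 ≈ 0.8571

0.8571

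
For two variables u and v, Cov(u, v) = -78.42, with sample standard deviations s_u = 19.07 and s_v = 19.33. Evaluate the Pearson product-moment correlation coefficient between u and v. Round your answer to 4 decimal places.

-0.2127

r = Cov(u,v) / (s_u · s_v) = -78.42 / (19.07 × 19.33)
  = -78.42 / 368.6231 ≈ -0.2127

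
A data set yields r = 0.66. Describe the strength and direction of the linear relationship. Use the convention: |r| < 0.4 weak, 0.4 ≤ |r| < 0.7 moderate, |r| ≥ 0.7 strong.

moderate positive

r = 0.66 > 0 so the relationship is positive.
|r| = 0.66, which falls in the moderate range.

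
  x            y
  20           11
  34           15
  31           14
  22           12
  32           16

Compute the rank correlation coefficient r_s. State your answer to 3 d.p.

Rank x: 1, 5, 3, 2, 4
Rank y: 1, 4, 3, 2, 5
d = rank(x) − rank(y): 0, 1, 0, 0, -1; Σd² = 2
ρ = 1 − 6Σd² / [n(n²−1)] = 1 − 6×2 / (5×24) = 1 − 12/120 ≈ 0.900

0.900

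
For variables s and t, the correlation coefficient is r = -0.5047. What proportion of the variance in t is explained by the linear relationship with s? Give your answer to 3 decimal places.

0.255

r² = (-0.5047)² = 0.255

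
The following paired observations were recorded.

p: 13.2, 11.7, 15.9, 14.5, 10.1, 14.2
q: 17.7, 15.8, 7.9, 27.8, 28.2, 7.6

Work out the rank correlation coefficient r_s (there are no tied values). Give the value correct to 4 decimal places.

Rank p: 3, 2, 6, 5, 1, 4
Rank q: 4, 3, 2, 5, 6, 1
d = rank(p) − rank(q): -1, -1, 4, 0, -5, 3; Σd² = 52
ρ = 1 − 6Σd² / [n(n²−1)] = 1 − 6×52 / (6×35) = 1 − 312/210 ≈ -0.4857

-0.4857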